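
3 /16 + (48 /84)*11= 725 /112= 6.47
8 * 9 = 72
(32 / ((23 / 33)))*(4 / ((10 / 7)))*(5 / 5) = 14784 / 115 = 128.56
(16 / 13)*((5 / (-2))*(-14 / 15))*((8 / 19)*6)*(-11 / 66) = -896 / 741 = -1.21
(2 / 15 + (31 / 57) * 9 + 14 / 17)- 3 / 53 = 1488068 / 256785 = 5.79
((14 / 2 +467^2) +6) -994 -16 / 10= 1085532 / 5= 217106.40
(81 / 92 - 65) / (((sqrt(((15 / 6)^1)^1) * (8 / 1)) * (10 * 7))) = -0.07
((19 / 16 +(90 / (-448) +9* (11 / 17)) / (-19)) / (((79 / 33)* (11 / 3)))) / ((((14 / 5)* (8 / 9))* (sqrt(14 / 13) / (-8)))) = -26125335* sqrt(182) / 1120298368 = -0.31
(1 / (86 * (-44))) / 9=-1 / 34056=-0.00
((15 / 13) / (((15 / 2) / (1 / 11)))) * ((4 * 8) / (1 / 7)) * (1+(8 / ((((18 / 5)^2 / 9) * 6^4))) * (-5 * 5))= 291592 / 104247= 2.80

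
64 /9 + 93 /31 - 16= -53 /9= -5.89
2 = 2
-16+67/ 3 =19/ 3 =6.33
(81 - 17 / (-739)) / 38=29938 / 14041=2.13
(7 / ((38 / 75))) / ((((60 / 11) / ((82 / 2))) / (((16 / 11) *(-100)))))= -287000 / 19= -15105.26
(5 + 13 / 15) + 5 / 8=779 / 120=6.49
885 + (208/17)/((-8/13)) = 14707/17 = 865.12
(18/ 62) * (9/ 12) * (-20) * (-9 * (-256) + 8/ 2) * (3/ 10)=-93474/ 31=-3015.29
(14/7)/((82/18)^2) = 162/1681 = 0.10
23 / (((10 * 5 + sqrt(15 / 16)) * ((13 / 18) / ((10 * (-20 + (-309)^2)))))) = 63233366400 / 103961 - 316166832 * sqrt(15) / 103961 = 596462.69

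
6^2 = 36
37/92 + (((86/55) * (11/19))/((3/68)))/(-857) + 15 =345557149/22470540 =15.38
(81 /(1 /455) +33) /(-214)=-18444 /107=-172.37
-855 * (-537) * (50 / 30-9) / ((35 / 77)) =-7407378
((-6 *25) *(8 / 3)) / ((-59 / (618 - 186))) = 172800 / 59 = 2928.81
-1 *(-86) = 86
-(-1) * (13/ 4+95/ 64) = 303/ 64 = 4.73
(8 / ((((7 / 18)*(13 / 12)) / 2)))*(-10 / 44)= -8640 / 1001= -8.63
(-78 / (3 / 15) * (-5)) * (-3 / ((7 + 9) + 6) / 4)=-66.48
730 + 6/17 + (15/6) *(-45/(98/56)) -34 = 75216/119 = 632.07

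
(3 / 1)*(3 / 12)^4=3 / 256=0.01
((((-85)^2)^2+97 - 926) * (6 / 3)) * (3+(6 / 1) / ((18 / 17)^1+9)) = 7133972120 / 19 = 375472216.84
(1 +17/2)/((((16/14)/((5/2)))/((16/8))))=665/16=41.56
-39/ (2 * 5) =-39/ 10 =-3.90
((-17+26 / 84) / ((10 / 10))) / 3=-701 / 126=-5.56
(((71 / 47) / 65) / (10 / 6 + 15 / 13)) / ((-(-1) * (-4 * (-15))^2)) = 0.00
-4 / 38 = -2 / 19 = -0.11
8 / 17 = 0.47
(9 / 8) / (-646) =-9 / 5168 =-0.00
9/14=0.64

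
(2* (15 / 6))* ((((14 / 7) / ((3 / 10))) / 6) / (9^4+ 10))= 50 / 59139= 0.00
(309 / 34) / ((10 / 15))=927 / 68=13.63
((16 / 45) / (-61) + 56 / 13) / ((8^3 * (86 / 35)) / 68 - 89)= -18267928 / 299375739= -0.06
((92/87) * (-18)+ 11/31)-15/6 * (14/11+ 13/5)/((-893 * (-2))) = -660022043/35323508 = -18.69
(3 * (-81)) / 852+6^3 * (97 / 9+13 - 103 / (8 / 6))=-3280281 / 284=-11550.29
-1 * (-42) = 42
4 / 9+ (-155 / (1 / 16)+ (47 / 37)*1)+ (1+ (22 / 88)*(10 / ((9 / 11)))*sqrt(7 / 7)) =-183093 / 74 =-2474.23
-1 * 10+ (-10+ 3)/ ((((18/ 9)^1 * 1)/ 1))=-27/ 2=-13.50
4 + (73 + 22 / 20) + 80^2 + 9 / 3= 64811 / 10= 6481.10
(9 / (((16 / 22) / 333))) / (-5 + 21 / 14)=-32967 / 28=-1177.39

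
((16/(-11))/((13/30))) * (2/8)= -120/143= -0.84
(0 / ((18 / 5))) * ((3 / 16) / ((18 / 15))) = 0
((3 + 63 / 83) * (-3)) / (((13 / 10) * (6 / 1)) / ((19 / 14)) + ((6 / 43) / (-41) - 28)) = 19595745 / 38673352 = 0.51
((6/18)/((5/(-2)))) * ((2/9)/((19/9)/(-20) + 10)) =-16/5343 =-0.00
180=180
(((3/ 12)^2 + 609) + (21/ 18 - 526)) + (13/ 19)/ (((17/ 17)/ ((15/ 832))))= 307313/ 3648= 84.24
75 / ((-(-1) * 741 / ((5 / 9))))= 125 / 2223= 0.06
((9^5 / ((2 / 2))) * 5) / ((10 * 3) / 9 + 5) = 177147 / 5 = 35429.40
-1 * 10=-10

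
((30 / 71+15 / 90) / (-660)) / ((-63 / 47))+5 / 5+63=1133648917 / 17713080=64.00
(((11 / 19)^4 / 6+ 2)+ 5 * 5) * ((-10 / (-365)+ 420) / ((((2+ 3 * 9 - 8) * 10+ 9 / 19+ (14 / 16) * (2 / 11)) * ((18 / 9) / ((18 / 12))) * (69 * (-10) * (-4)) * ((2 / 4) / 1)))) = 3562818202163 / 121673212993740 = 0.03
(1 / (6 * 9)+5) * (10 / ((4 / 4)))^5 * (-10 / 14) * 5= -1792328.04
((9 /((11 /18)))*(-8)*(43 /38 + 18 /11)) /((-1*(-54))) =-13884 /2299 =-6.04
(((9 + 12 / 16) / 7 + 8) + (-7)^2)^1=1635 / 28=58.39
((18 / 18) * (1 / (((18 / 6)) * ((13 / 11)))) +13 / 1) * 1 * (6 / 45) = 1036 / 585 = 1.77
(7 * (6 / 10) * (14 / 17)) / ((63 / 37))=518 / 255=2.03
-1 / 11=-0.09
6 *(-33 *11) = -2178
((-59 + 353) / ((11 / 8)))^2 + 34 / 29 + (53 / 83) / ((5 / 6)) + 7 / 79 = 5259773930793 / 115042565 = 45720.24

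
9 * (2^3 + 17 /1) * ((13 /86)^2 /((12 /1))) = 12675 /29584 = 0.43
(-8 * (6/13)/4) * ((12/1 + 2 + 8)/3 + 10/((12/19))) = -278/13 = -21.38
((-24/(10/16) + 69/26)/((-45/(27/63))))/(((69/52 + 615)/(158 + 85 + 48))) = 300506/1869525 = 0.16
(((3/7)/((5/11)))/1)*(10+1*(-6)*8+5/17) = -21153/595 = -35.55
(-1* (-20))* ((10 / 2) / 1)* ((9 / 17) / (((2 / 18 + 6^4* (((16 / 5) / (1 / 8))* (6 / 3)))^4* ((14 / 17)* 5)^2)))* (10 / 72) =348553125 / 15581486415593200166115925636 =0.00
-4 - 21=-25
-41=-41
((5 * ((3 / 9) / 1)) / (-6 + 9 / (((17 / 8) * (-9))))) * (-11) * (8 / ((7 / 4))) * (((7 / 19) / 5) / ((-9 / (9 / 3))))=-272 / 855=-0.32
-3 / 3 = -1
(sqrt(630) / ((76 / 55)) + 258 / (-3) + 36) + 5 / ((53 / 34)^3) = -7247330 / 148877 + 165 * sqrt(70) / 76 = -30.52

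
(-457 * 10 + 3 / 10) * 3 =-137091 / 10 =-13709.10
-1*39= -39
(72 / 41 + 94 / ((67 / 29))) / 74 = 58295 / 101639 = 0.57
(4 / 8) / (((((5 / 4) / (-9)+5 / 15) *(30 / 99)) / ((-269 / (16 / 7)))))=-79893 / 80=-998.66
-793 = -793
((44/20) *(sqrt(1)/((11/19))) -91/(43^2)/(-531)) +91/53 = 5.52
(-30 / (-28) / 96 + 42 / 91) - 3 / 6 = -159 / 5824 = -0.03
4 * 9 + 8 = 44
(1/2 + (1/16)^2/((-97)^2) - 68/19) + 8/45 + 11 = 16679071703/2059441920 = 8.10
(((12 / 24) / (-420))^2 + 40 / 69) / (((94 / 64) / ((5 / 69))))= 9408023 / 328937490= 0.03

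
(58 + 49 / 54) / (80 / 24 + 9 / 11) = 34991 / 2466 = 14.19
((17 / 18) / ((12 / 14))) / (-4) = -119 / 432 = -0.28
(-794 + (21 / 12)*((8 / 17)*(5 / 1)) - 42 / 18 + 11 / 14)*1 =-565081 / 714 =-791.43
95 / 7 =13.57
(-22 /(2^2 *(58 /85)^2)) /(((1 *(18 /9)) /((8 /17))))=-4675 /1682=-2.78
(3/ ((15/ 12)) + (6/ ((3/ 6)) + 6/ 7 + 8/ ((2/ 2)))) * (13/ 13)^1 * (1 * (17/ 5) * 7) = 13838/ 25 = 553.52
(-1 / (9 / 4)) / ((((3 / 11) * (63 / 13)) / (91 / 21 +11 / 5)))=-8008 / 3645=-2.20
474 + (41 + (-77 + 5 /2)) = 440.50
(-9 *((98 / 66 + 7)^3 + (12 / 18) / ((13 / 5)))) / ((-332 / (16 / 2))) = 570991580 / 4308447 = 132.53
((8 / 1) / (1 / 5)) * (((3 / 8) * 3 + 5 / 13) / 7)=8.63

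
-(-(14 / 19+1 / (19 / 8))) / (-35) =-22 / 665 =-0.03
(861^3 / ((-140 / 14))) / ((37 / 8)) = -2553109524 / 185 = -13800592.02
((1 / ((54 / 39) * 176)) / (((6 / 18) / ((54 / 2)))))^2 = 13689 / 123904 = 0.11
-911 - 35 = -946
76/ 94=38/ 47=0.81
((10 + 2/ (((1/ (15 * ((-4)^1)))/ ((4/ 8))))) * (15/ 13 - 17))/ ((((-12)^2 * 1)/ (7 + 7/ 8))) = 18025/ 416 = 43.33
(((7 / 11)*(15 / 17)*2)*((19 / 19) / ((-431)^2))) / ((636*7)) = 0.00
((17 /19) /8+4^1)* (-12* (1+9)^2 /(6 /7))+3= -109318 /19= -5753.58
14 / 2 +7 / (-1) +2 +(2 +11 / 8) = 43 / 8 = 5.38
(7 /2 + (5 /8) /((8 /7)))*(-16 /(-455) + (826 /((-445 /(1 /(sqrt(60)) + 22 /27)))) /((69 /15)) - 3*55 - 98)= -244982507117 /229919040 - 106967*sqrt(15) /1965120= -1065.73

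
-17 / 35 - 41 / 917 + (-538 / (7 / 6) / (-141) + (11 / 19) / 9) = 103341841 / 36849645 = 2.80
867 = 867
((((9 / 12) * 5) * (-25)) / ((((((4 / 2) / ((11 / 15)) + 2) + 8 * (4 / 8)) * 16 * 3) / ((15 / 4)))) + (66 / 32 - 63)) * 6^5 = -122976225 / 256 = -480375.88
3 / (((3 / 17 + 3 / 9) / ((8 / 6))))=102 / 13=7.85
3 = 3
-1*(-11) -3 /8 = 85 /8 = 10.62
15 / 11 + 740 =8155 / 11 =741.36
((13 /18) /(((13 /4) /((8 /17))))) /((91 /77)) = 176 /1989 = 0.09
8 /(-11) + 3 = 25 /11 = 2.27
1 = 1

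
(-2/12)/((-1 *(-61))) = -1/366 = -0.00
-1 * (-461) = 461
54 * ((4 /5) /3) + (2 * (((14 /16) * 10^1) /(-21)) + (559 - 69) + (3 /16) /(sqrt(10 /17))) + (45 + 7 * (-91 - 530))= -113953 /30 + 3 * sqrt(170) /160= -3798.19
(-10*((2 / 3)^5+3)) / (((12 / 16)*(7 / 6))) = -60880 / 1701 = -35.79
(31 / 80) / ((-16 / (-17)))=527 / 1280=0.41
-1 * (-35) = 35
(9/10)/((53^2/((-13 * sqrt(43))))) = -0.03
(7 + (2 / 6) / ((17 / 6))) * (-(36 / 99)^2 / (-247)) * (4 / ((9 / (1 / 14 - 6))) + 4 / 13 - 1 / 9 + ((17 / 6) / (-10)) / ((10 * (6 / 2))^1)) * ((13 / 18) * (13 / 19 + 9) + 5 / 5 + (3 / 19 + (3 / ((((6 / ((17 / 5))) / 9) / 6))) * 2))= -1.79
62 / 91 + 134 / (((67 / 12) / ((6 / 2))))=6614 / 91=72.68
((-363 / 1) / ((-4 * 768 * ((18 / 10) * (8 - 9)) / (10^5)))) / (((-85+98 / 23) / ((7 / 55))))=5534375 / 534816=10.35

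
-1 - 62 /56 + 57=1537 /28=54.89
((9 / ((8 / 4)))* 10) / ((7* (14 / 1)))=45 / 98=0.46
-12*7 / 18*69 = -322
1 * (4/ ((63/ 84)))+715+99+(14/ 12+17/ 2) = 829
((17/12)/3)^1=17/36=0.47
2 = 2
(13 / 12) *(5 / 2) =65 / 24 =2.71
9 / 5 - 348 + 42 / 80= -345.68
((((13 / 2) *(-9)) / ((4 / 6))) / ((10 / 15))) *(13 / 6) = -4563 / 16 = -285.19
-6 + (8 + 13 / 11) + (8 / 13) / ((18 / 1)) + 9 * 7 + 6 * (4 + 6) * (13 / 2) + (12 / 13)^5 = 16794225518 / 36758007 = 456.89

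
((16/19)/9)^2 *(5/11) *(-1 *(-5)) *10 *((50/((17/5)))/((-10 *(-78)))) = 800000/213254613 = 0.00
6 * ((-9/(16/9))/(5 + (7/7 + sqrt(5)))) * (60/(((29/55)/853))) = -357982.12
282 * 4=1128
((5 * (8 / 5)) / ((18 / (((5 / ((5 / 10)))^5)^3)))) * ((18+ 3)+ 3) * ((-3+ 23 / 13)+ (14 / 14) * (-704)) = -97792000000000000000 / 13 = -7522461538461538461.54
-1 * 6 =-6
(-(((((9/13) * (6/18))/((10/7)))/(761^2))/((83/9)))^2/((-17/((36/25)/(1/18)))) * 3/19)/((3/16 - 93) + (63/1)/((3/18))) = 10287648/13321427352776830053966875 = 0.00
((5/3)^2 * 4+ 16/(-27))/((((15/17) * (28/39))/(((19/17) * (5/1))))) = 17537/189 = 92.79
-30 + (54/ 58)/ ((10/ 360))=102/ 29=3.52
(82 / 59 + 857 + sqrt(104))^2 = 202580 * sqrt(26) / 59 + 2565278049 / 3481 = 754444.89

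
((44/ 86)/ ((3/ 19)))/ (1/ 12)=1672/ 43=38.88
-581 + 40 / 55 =-580.27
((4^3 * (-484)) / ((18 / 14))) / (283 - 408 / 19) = -4119808 / 44721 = -92.12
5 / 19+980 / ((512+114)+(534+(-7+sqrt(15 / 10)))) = 11246359 / 10103497-196 * sqrt(6) / 531763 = 1.11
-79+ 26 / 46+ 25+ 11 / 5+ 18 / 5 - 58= -12148 / 115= -105.63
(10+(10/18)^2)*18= 1670/9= 185.56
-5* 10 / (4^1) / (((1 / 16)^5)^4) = -15111572745182864683827200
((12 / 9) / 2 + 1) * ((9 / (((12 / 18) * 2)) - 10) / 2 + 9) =295 / 24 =12.29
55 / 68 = 0.81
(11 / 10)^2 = 121 / 100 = 1.21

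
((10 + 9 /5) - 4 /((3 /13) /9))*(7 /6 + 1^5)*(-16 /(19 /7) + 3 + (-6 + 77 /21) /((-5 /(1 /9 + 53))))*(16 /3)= -4210276616 /115425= -36476.30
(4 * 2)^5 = 32768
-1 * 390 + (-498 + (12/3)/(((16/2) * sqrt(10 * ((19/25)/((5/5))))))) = -888 + sqrt(190)/76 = -887.82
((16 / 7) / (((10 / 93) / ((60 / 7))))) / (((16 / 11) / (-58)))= -356004 / 49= -7265.39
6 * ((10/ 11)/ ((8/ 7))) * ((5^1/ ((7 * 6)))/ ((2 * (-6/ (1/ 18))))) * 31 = -775/ 9504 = -0.08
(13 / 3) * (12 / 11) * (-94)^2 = 459472 / 11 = 41770.18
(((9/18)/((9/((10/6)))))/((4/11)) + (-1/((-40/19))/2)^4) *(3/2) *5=285118667/147456000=1.93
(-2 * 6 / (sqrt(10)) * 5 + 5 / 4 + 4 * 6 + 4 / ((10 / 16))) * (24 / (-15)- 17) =-58869 / 100 + 558 * sqrt(10) / 5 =-235.78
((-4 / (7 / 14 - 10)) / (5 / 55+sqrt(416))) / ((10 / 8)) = -352 / 4781825+15488* sqrt(26) / 4781825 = 0.02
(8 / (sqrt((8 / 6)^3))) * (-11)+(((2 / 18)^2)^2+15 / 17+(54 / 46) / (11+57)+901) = 9254757895 / 10261404 - 33 * sqrt(3) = 844.74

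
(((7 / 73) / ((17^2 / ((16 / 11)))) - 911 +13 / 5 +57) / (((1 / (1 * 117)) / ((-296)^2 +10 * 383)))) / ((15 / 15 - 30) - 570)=10569814542016938 / 695040665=15207476.45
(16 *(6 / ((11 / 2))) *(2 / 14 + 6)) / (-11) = -8256 / 847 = -9.75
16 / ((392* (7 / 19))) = 38 / 343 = 0.11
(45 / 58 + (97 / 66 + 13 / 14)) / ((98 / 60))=212635 / 109417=1.94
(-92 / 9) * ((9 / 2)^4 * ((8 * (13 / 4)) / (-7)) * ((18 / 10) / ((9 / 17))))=3705507 / 70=52935.81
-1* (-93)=93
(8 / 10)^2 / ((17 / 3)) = 48 / 425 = 0.11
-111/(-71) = 111/71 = 1.56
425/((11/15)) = 6375/11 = 579.55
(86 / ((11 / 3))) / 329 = 258 / 3619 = 0.07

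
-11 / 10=-1.10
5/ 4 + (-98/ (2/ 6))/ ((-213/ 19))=7803/ 284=27.48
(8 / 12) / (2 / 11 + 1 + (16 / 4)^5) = 22 / 33831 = 0.00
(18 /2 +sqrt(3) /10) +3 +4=sqrt(3) /10 +16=16.17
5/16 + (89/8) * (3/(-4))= -257/32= -8.03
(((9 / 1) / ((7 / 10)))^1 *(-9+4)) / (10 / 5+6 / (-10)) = -2250 / 49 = -45.92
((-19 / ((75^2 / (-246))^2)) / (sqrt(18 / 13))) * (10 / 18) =-63878 * sqrt(26) / 18984375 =-0.02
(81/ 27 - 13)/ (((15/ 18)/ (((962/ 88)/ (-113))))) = 1443/ 1243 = 1.16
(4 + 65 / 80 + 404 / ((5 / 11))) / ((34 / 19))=499.37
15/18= 5/6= 0.83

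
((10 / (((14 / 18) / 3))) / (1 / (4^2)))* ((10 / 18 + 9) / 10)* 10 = 41280 / 7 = 5897.14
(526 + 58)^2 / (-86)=-170528 / 43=-3965.77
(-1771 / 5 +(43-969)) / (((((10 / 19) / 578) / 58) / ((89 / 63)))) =-181433413342 / 1575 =-115195817.99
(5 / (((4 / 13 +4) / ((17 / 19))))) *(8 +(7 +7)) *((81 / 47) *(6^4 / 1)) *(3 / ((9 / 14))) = 238145.44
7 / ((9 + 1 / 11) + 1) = 77 / 111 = 0.69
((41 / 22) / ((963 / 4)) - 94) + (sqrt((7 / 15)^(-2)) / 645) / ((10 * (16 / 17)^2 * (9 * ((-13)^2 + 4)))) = -44242775933549 / 470706593280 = -93.99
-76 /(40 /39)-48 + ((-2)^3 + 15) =-1151 /10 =-115.10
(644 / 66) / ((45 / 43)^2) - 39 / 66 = 101071 / 12150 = 8.32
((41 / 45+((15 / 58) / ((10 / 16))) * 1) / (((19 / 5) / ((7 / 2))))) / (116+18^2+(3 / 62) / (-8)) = 157976 / 56959857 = 0.00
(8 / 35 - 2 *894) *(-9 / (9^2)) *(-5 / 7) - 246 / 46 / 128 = -141.93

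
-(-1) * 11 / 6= 11 / 6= 1.83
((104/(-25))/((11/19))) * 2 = -3952/275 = -14.37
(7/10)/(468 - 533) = -7/650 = -0.01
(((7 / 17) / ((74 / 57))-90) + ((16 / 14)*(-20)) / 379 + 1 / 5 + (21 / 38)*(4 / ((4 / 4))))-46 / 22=-311878869369 / 3487660330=-89.42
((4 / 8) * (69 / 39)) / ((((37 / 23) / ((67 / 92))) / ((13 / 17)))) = 1541 / 5032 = 0.31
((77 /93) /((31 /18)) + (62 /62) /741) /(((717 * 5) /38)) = 0.01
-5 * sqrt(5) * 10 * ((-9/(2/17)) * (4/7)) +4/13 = 4/13 +15300 * sqrt(5)/7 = 4887.71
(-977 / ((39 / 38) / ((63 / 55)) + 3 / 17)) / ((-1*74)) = 6626991 / 538313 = 12.31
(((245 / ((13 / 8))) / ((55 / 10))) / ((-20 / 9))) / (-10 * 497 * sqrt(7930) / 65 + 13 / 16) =122304 / 565736231731 + 149624832 * sqrt(7930) / 7354571012503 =0.00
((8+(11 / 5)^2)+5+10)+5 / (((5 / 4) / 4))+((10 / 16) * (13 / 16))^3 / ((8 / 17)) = 18504544361 / 419430400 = 44.12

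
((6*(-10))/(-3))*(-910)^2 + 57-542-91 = 16561424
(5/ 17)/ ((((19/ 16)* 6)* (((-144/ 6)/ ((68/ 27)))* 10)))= -2/ 4617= -0.00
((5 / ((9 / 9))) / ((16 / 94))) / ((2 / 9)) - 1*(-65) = 3155 / 16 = 197.19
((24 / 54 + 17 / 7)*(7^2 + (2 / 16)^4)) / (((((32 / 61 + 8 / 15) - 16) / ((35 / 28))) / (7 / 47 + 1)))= -498596378625 / 36848336896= -13.53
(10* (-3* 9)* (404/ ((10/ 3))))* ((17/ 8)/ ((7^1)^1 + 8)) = -46359/ 10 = -4635.90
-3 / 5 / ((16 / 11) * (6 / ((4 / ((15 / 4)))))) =-11 / 150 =-0.07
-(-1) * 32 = 32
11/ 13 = 0.85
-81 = -81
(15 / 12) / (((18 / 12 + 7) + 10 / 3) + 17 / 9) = 45 / 494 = 0.09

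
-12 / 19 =-0.63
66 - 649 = -583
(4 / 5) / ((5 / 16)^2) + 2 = 1274 / 125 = 10.19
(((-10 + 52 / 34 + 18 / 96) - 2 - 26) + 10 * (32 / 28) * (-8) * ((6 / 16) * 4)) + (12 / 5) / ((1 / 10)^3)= 4239397 / 1904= 2226.57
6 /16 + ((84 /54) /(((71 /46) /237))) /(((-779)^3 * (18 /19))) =0.37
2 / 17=0.12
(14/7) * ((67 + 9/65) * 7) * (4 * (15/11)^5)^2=112739303250000000/337186519813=334352.94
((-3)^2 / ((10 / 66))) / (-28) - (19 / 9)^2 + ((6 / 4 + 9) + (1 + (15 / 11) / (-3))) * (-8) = -11843047 / 124740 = -94.94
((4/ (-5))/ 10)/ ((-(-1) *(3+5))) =-1/ 100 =-0.01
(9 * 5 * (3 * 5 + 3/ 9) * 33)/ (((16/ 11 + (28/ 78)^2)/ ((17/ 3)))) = 81488.79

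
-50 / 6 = -25 / 3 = -8.33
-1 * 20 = -20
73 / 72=1.01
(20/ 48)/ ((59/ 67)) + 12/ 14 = 6593/ 4956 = 1.33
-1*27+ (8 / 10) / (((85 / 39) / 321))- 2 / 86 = 1659418 / 18275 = 90.80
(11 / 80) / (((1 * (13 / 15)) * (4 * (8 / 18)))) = 297 / 3328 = 0.09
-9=-9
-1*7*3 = -21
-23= -23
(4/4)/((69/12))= 4/23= 0.17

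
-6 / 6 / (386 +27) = -1 / 413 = -0.00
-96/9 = -32/3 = -10.67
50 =50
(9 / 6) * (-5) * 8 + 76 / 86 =-2542 / 43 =-59.12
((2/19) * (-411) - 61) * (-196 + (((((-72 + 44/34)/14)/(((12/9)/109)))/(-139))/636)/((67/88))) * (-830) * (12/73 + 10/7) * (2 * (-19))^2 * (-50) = 8364258428006909802000/4287807643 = 1950707476736.24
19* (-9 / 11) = -171 / 11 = -15.55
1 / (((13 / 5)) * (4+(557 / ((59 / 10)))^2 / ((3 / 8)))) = 52215 / 3227132636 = 0.00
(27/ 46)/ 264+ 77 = 77.00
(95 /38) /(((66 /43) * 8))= 0.20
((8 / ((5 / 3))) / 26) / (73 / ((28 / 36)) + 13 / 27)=1134 / 579475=0.00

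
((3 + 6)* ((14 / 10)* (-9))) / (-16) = 567 / 80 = 7.09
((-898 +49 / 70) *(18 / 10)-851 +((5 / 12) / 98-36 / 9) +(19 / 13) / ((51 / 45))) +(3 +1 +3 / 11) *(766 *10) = 2162742056879 / 71471400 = 30260.24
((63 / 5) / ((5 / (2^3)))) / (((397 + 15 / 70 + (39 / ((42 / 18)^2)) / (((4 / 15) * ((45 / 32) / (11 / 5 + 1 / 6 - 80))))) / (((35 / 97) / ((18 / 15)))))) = -288120 / 51605261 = -0.01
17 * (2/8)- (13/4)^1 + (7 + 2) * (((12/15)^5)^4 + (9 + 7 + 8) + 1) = 21562935155431234/95367431640625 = 226.10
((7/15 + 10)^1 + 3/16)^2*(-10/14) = -6538249/80640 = -81.08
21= 21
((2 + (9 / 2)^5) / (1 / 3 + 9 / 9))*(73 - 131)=-80356.73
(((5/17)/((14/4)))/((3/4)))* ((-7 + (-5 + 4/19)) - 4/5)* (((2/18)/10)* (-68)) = 19136/17955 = 1.07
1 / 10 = 0.10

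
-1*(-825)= 825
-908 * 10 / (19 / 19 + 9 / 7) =-7945 / 2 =-3972.50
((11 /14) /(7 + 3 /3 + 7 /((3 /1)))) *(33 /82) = 1089 /35588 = 0.03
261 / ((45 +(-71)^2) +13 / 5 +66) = 435 / 8591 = 0.05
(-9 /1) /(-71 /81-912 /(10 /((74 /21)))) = 25515 /913573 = 0.03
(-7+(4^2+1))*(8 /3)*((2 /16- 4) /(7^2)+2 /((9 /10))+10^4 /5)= 70635610 /1323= 53390.48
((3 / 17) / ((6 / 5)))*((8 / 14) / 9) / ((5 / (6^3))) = 48 / 119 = 0.40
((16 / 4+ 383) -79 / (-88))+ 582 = 969.90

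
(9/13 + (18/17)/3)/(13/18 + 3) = 4158/14807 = 0.28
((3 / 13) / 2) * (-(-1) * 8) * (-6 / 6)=-12 / 13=-0.92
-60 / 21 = -20 / 7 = -2.86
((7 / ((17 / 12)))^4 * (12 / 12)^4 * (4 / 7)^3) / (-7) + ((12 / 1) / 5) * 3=-3628764 / 417605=-8.69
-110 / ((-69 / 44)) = 4840 / 69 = 70.14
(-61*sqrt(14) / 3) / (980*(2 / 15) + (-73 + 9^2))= -61*sqrt(14) / 416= -0.55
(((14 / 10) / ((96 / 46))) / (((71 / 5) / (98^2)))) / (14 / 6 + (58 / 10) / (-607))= 1173212635 / 6008872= 195.25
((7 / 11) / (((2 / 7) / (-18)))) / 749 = -63 / 1177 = -0.05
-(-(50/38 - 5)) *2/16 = -35/76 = -0.46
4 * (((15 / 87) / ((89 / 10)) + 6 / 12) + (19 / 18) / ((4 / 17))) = 930179 / 46458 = 20.02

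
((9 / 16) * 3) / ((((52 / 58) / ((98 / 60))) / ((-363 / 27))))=-171941 / 4160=-41.33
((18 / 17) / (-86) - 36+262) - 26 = 146191 / 731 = 199.99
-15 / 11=-1.36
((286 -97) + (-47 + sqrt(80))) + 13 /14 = 4 *sqrt(5) + 2001 /14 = 151.87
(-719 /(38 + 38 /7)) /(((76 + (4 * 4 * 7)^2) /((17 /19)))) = -85561 /72893120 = -0.00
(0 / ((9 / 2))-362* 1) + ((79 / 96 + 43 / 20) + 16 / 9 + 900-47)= 713881 / 1440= 495.75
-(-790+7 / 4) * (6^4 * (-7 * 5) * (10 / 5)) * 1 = -71510040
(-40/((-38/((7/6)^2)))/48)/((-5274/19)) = -245/2278368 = -0.00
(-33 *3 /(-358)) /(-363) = -3 /3938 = -0.00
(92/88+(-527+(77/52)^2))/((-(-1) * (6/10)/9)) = -233681595/29744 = -7856.43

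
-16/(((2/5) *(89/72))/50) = -1617.98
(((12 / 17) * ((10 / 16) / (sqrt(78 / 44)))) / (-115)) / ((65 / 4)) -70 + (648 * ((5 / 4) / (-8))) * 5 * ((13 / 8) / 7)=-42005 / 224 -2 * sqrt(858) / 330395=-187.52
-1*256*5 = -1280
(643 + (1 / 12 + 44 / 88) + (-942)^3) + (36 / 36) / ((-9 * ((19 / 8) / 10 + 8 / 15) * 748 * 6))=-208208380144289 / 249084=-835896244.42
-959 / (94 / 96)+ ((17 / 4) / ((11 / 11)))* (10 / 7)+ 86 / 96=-972.44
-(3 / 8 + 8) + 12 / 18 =-185 / 24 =-7.71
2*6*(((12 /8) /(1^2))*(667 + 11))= 12204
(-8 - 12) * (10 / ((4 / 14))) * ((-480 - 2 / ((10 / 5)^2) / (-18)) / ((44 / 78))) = 39309725 / 66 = 595601.89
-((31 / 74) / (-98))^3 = 29791 / 381393587008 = 0.00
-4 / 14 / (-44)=1 / 154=0.01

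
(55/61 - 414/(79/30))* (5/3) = -3766375/14457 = -260.52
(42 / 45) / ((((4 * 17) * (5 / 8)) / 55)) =1.21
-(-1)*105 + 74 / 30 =107.47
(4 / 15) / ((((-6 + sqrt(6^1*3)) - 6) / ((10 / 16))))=-1 / 63 - sqrt(2) / 252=-0.02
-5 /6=-0.83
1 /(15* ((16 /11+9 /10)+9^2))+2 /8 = 27595 /110028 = 0.25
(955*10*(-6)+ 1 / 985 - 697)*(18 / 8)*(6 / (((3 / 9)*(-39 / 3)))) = 177972714 / 985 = 180682.96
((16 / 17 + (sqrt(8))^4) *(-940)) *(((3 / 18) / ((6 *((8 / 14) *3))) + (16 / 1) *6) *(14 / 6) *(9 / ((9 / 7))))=-43942023020 / 459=-95734254.95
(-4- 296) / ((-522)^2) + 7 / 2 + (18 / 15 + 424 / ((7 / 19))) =1836744773 / 1589490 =1155.56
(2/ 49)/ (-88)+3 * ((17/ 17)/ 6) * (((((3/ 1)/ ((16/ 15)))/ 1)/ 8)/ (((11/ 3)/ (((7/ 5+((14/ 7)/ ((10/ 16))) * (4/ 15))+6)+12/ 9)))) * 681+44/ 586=63282808587/ 202146560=313.05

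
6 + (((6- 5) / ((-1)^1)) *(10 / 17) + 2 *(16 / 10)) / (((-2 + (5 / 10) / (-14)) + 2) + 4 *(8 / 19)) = 565374 / 74545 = 7.58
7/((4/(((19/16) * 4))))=133/16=8.31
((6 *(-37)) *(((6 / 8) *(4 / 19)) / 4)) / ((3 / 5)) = -555 / 38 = -14.61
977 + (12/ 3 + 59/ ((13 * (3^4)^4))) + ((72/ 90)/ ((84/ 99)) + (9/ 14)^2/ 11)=5923863189763397/ 6032567480940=981.98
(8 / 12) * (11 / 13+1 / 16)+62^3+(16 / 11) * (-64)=238235.51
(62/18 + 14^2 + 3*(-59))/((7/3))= 202/21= 9.62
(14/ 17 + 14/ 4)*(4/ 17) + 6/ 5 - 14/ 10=1181/ 1445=0.82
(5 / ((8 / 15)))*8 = 75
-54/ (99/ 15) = -90/ 11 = -8.18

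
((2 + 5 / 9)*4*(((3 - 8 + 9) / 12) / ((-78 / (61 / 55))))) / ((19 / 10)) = -5612 / 220077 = -0.03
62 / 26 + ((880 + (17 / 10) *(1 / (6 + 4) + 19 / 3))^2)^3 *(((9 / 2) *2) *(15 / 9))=4739711169608381427810419960655853 / 631800000000000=7501917014258280195.96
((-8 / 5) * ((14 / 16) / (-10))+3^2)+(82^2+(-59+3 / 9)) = 1001171 / 150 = 6674.47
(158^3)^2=15557597153344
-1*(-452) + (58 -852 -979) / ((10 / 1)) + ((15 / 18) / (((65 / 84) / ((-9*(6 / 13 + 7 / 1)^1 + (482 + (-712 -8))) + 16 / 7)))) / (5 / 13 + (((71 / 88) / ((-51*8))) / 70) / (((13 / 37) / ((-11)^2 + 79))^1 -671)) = -23253191392709111 / 40558079917550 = -573.33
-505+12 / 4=-502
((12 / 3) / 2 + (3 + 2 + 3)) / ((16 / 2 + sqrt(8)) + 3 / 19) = 29450 / 21137 - 7220 * sqrt(2) / 21137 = 0.91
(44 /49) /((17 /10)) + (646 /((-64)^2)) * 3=1708297 /1705984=1.00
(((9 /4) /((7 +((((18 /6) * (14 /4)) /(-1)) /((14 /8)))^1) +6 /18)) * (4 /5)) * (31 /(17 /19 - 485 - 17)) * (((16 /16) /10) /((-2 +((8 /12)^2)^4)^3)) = 0.00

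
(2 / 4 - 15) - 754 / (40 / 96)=-18241 / 10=-1824.10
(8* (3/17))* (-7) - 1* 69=-1341/17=-78.88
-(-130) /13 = 10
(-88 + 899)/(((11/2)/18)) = 29196/11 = 2654.18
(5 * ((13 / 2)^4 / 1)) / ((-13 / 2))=-10985 / 8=-1373.12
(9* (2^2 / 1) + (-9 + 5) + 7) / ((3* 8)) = 13 / 8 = 1.62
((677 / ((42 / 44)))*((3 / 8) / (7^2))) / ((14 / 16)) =14894 / 2401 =6.20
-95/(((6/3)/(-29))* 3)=2755/6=459.17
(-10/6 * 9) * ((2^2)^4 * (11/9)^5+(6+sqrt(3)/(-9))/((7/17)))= -1473131950/137781+85 * sqrt(3)/21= -10684.83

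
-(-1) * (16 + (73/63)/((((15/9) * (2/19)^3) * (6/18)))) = 505187/280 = 1804.24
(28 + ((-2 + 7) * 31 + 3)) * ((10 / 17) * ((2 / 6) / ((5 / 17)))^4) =609212 / 3375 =180.51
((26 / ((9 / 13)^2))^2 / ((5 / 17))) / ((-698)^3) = -82055753 / 2788985899890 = -0.00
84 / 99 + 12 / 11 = 64 / 33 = 1.94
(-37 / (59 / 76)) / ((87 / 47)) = -132164 / 5133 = -25.75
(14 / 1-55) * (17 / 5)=-697 / 5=-139.40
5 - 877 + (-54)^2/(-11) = -12508/11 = -1137.09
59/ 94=0.63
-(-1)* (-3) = -3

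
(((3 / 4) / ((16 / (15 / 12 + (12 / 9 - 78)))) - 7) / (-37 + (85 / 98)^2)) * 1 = 2158499 / 7426624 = 0.29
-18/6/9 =-1/3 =-0.33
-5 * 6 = -30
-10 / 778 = -0.01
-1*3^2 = -9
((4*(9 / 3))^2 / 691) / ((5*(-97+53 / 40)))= -1152 / 2644457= -0.00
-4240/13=-326.15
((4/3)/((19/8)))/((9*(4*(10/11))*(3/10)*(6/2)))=88/4617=0.02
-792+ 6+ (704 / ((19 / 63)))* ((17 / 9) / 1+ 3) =201898 / 19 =10626.21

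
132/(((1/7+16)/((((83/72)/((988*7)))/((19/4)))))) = 913/3181854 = 0.00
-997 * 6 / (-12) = 997 / 2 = 498.50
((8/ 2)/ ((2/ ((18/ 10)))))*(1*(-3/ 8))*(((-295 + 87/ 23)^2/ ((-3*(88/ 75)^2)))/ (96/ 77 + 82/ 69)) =2384759687625/ 209492096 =11383.53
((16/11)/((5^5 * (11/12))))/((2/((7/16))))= 42/378125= 0.00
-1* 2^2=-4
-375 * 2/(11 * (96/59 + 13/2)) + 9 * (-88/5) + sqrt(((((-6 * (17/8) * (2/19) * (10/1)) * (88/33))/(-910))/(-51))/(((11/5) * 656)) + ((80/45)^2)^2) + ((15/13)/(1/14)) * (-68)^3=-3482904691404/685685 + sqrt(159398037111051739)/126324198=-5079449.78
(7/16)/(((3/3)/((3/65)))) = 21/1040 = 0.02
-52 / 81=-0.64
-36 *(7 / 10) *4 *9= -4536 / 5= -907.20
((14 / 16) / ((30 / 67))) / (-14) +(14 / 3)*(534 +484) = 2280253 / 480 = 4750.53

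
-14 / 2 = -7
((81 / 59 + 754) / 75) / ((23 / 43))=1916381 / 101775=18.83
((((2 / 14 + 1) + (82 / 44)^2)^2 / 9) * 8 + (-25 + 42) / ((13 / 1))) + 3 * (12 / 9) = 452282239 / 18652634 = 24.25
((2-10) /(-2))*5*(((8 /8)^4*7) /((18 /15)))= 350 /3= 116.67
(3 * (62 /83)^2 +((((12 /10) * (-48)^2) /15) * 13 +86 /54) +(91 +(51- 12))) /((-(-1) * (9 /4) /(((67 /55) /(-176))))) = -788055556879 /101278633500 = -7.78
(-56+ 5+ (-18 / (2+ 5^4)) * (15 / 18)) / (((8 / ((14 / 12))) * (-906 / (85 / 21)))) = 113305 / 3408372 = 0.03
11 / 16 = 0.69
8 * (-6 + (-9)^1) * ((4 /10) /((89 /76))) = -3648 /89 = -40.99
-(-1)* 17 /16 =17 /16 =1.06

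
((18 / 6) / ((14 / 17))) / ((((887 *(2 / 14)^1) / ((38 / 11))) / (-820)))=-794580 / 9757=-81.44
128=128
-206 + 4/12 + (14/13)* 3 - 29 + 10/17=-153052/663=-230.85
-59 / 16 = -3.69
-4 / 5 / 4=-1 / 5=-0.20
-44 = -44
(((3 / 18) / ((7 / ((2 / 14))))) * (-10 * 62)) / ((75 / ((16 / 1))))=-992 / 2205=-0.45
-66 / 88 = -3 / 4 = -0.75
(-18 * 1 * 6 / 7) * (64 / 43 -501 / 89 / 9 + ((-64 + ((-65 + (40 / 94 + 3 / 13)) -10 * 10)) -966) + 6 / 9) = 301228599348 / 16368079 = 18403.42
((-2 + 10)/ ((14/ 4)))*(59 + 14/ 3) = 3056/ 21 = 145.52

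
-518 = -518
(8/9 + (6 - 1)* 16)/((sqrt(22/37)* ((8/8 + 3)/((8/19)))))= 728* sqrt(814)/1881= 11.04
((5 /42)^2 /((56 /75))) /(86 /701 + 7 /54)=3943125 /52415888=0.08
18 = 18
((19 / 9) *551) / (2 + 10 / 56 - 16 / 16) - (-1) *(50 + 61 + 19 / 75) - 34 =1064.23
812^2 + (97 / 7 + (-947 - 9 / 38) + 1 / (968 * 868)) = 10511035695619 / 15964256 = 658410.62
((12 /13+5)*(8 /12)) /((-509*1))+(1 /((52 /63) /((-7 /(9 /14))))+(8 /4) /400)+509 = 495.80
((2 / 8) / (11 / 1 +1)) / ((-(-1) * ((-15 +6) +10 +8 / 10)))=5 / 432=0.01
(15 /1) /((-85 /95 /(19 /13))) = -24.50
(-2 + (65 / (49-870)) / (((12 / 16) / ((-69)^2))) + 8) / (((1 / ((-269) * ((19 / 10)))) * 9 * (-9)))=-347287339 / 110835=-3133.37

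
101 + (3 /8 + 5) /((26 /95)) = 120.64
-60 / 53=-1.13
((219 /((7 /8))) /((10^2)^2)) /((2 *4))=219 /70000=0.00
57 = 57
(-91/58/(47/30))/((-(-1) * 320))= -273/87232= -0.00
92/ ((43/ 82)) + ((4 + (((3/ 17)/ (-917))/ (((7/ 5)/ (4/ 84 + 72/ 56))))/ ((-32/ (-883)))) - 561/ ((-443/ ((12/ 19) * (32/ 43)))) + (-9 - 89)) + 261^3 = 130643298502617417/ 7347906328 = 17779663.03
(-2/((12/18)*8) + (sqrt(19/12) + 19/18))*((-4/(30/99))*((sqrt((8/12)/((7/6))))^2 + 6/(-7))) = 77/30 + 22*sqrt(57)/35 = 7.31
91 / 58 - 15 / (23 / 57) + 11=-32823 / 1334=-24.60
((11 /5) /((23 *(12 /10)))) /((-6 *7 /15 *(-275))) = 1 /9660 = 0.00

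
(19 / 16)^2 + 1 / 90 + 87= 1018613 / 11520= 88.42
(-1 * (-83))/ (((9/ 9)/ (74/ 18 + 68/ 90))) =6059/ 15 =403.93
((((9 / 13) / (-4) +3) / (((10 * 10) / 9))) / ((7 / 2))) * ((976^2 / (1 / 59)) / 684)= 36882552 / 6175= 5972.88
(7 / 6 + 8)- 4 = 31 / 6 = 5.17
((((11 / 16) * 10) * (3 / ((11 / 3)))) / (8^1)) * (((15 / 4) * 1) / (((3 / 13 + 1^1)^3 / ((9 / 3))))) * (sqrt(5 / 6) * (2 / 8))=1482975 * sqrt(30) / 8388608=0.97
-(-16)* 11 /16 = 11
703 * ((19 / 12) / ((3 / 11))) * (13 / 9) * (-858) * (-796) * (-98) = -10653446976172 / 27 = -394572110228.59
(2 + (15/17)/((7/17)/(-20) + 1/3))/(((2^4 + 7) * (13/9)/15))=207630/95381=2.18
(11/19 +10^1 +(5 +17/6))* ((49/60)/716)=102851/4897440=0.02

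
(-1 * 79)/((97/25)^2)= -49375/9409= -5.25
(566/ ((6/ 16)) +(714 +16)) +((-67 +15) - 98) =6268/ 3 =2089.33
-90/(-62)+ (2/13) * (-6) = 213/403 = 0.53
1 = 1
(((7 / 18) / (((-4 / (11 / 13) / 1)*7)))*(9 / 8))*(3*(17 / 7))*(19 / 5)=-10659 / 29120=-0.37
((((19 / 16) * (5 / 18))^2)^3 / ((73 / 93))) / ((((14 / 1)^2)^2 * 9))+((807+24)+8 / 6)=3995843511980633043705439 / 4800773142119958183936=832.33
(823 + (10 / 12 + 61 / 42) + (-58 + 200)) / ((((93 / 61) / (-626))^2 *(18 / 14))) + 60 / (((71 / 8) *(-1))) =233667451042652 / 1842237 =126838974.05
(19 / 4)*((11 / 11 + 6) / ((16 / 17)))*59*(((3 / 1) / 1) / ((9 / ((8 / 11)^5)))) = 68300288 / 483153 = 141.36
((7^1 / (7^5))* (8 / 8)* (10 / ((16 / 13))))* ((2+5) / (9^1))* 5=325 / 24696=0.01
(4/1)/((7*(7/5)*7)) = 20/343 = 0.06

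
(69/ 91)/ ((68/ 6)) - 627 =-626.93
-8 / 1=-8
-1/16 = -0.06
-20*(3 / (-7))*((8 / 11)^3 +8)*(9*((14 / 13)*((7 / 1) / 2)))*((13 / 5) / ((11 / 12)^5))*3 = 6298156892160 / 214358881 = 29381.37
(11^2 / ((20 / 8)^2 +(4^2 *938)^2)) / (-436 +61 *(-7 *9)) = -44 / 350473549309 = -0.00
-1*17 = -17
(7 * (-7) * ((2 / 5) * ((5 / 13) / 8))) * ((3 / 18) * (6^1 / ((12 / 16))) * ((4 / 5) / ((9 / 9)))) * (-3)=196 / 65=3.02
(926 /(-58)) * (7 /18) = -6.21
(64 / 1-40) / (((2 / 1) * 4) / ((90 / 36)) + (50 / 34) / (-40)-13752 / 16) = -5440 / 194103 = -0.03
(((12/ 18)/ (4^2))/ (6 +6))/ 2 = 1/ 576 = 0.00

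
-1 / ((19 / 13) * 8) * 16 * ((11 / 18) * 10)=-1430 / 171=-8.36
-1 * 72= -72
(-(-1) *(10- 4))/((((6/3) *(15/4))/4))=3.20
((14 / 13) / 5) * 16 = 224 / 65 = 3.45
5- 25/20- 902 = -3593/4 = -898.25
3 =3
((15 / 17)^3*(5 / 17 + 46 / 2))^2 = 1786232250000 / 6975757441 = 256.06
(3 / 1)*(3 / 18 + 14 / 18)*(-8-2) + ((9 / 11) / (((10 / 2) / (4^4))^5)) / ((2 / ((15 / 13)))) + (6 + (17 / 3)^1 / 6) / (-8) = 2137450228574669 / 12870000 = 166080048.84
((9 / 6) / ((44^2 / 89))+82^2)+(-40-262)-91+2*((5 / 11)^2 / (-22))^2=358908005259 / 56689952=6331.07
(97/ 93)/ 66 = 97/ 6138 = 0.02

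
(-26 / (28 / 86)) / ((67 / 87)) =-48633 / 469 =-103.70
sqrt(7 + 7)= sqrt(14)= 3.74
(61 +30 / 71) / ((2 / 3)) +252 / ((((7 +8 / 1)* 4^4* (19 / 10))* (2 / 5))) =7961919 / 86336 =92.22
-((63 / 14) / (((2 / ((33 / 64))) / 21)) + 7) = -8029 / 256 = -31.36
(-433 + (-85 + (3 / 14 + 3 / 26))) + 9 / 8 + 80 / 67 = -25136775 / 48776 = -515.35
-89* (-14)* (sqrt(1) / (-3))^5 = -1246 / 243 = -5.13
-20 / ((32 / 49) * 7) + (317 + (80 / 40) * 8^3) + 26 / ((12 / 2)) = 32183 / 24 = 1340.96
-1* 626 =-626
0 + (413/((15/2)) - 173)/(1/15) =-1769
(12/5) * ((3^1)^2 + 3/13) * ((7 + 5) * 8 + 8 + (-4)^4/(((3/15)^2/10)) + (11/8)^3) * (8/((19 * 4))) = 295403211/1976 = 149495.55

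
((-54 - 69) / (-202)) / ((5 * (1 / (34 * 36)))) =149.06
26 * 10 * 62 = 16120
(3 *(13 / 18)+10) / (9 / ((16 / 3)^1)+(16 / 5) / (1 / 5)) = 584 / 849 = 0.69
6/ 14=3/ 7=0.43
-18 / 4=-9 / 2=-4.50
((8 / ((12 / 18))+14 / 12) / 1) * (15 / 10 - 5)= -553 / 12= -46.08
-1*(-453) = 453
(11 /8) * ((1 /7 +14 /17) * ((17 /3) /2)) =1265 /336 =3.76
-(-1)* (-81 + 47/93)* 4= -29944/93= -321.98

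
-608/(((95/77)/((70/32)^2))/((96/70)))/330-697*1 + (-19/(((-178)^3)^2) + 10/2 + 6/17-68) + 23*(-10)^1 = -999.45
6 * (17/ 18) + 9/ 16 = 299/ 48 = 6.23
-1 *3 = -3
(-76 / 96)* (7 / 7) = -19 / 24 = -0.79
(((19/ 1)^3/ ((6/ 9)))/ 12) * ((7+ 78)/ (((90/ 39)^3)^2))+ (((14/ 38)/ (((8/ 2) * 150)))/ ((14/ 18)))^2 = 203178168209987/ 421070400000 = 482.53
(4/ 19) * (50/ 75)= 8/ 57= 0.14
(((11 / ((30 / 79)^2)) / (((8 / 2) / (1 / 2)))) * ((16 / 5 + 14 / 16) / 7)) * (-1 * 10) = -11190113 / 201600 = -55.51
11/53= 0.21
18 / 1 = 18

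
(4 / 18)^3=8 / 729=0.01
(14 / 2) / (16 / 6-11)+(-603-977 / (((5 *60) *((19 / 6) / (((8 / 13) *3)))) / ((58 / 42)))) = -26214316 / 43225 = -606.46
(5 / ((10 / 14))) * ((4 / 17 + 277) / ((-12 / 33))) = -362901 / 68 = -5336.78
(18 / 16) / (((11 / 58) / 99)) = 2349 / 4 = 587.25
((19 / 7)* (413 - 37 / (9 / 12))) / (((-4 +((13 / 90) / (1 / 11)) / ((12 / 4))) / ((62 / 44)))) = -28916955 / 72149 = -400.79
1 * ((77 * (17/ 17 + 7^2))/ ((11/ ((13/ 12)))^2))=29575/ 792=37.34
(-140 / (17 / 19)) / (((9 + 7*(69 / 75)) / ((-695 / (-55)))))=-4621750 / 36091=-128.06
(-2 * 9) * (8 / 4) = -36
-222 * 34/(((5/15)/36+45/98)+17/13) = -519272208/122191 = -4249.68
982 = 982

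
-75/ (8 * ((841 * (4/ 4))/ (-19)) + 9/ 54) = 8550/ 40349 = 0.21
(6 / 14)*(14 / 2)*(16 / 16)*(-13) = -39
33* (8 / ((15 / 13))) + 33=1309 / 5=261.80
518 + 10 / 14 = 3631 / 7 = 518.71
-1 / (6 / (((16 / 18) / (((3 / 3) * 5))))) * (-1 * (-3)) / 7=-4 / 315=-0.01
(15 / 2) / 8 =15 / 16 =0.94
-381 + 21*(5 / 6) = -727 / 2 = -363.50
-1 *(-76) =76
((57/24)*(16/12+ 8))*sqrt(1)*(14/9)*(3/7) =133/9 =14.78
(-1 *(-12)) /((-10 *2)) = -3 /5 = -0.60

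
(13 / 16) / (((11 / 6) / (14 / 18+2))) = 325 / 264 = 1.23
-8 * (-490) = 3920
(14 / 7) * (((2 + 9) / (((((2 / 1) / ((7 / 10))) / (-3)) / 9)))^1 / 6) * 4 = -693 / 5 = -138.60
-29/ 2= -14.50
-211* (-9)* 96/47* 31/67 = 5651424/3149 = 1794.67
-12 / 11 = -1.09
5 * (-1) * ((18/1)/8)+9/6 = -39/4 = -9.75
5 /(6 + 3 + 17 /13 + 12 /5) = 325 /826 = 0.39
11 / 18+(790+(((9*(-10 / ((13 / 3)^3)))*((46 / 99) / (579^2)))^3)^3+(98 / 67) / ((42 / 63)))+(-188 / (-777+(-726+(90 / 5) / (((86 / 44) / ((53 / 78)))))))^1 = 103527665549886594384516641574206401241242939677318940023647965783653849490971602242526721169 / 130563313292286471003014650456008784967473519775797206974747959708551646970145419100481074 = 792.93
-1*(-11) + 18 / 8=53 / 4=13.25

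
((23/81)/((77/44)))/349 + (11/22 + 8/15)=2045711/1978830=1.03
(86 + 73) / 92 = 159 / 92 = 1.73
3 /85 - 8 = -677 /85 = -7.96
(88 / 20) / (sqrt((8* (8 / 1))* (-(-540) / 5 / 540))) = 11* sqrt(5) / 20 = 1.23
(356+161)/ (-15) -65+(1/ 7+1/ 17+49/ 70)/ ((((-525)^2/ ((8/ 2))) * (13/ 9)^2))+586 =4494833696692/ 9238490625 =486.53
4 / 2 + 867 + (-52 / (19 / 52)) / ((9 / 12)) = 679.25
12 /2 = 6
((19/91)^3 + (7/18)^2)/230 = 7829459/11231222184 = 0.00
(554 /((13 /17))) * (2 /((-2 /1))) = -9418 /13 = -724.46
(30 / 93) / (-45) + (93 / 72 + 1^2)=5099 / 2232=2.28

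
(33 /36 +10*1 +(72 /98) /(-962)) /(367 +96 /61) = 188326703 /6358821924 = 0.03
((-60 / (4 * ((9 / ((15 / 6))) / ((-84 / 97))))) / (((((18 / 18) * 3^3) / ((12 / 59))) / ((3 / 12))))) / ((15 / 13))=910 / 154521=0.01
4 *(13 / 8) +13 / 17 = 247 / 34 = 7.26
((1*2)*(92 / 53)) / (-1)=-184 / 53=-3.47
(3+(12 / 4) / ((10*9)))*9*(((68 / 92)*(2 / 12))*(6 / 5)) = 4641 / 1150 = 4.04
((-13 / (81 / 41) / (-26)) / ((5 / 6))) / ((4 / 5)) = 0.38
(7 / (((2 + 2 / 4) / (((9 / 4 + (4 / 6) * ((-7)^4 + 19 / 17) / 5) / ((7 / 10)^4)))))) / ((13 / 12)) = 263186400 / 75803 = 3471.98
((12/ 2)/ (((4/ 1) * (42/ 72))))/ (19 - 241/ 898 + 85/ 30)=12123/ 101668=0.12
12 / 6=2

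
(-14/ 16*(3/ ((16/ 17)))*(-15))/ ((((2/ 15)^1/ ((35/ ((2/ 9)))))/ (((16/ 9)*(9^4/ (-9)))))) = -2049492375/ 32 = -64046636.72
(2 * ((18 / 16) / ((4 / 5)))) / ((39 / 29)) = 435 / 208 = 2.09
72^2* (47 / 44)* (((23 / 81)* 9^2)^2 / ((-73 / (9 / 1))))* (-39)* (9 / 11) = 101790713232 / 8833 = 11523911.83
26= 26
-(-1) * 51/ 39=17/ 13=1.31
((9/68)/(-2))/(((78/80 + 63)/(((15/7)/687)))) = -75/23245103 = -0.00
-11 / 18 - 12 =-227 / 18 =-12.61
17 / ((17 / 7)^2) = 49 / 17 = 2.88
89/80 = 1.11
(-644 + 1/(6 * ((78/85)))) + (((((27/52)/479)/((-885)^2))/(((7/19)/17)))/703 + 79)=-713467161863854/1263179797425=-564.82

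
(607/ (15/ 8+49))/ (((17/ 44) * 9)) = 19424/ 5661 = 3.43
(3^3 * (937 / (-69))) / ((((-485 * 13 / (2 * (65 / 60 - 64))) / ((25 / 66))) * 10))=-707435 / 2552264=-0.28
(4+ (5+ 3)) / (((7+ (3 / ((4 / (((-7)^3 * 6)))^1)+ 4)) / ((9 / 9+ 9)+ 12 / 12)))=-264 / 3065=-0.09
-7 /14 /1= -1 /2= -0.50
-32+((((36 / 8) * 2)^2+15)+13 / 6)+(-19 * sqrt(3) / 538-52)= 85 / 6-19 * sqrt(3) / 538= 14.11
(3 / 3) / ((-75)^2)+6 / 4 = 16877 / 11250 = 1.50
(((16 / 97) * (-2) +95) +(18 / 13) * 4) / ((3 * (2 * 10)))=42121 / 25220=1.67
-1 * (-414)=414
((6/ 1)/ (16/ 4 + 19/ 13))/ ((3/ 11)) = 286/ 71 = 4.03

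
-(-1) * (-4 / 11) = -4 / 11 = -0.36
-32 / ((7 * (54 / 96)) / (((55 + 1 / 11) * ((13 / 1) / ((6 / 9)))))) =-8730.60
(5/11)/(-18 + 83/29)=-0.03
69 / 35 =1.97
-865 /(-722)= 1.20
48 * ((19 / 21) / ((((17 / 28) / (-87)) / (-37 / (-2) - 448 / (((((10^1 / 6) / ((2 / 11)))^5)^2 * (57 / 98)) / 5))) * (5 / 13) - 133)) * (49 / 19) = -63156907622405616025991712 / 74998909615944033513287033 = -0.84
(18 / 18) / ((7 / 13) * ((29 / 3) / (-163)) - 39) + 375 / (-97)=-965607 / 248126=-3.89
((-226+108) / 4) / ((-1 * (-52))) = -0.57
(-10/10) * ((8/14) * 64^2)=-16384/7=-2340.57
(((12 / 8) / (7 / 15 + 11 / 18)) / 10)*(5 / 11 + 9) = 1.32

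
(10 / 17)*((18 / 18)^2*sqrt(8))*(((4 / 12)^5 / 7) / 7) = 20*sqrt(2) / 202419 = 0.00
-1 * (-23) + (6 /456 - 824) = -800.99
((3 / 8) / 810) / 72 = 1 / 155520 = 0.00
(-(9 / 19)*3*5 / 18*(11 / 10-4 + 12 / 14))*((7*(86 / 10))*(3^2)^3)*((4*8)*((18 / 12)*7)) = 1129620492 / 95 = 11890742.02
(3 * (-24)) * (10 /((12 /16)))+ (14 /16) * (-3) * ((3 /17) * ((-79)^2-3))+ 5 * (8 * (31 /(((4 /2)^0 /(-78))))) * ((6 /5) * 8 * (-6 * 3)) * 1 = 1136236911 /68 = 16709366.34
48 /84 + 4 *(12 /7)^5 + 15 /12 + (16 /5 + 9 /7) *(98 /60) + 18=435481811 /5042100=86.37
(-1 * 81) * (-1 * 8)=648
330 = 330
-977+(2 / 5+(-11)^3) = -11538 / 5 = -2307.60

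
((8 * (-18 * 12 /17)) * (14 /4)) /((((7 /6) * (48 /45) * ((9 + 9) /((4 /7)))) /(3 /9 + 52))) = -474.96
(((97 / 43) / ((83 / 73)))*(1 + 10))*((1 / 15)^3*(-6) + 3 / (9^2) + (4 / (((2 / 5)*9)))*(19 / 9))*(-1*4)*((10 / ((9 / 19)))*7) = -1997892310568 / 65045025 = -30715.53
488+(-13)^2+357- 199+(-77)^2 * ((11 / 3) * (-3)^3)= -586156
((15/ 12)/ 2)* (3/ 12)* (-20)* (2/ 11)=-25/ 44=-0.57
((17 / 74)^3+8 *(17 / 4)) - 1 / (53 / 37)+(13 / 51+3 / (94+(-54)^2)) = 55338562870883 / 1648457310360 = 33.57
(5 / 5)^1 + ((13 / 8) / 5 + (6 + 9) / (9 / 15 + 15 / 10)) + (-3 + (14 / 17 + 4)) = 48987 / 4760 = 10.29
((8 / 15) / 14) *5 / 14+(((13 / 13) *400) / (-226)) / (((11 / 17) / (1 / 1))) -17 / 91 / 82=-530580475 / 194780586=-2.72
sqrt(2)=1.41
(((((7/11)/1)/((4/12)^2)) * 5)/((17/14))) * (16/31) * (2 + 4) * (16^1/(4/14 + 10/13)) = 6420960/5797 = 1107.63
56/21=8/3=2.67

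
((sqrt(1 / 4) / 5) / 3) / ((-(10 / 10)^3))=-1 / 30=-0.03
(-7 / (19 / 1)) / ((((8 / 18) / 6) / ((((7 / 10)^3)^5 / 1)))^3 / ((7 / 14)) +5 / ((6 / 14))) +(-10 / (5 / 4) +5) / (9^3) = -308049553025957171587436877665609927017692817336 / 73985451373306093818077646020522579083984755689565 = -0.00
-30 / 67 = -0.45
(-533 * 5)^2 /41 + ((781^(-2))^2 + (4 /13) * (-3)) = 837829684704619686 /4836681479773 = 173224.08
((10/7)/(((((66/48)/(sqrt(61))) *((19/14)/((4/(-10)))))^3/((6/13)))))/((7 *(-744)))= 6995968 *sqrt(61)/91977989675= 0.00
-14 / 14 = -1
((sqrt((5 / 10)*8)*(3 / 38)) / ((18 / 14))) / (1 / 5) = 35 / 57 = 0.61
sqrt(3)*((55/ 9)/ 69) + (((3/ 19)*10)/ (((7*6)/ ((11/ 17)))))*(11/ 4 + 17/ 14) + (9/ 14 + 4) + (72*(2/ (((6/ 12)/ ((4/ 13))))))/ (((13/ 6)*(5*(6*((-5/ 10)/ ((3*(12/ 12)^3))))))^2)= 55*sqrt(3)/ 621 + 19104931751/ 3477191900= 5.65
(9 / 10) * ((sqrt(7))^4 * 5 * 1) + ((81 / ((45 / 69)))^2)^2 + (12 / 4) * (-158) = 237950115.91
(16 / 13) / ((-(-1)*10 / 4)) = 32 / 65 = 0.49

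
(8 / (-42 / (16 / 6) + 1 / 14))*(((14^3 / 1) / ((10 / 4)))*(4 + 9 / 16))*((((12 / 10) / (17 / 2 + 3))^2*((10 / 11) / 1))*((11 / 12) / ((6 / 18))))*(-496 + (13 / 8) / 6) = 40037961936 / 1161155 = 34481.15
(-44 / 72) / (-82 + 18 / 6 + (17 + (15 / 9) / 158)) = 869 / 88149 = 0.01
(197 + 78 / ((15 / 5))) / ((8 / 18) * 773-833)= -2007 / 4405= -0.46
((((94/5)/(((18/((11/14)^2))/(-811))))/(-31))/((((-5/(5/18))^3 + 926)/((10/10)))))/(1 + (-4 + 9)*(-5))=419287/2926687680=0.00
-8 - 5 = -13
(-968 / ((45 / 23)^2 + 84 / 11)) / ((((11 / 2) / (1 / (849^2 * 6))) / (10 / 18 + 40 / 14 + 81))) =-2723198896 / 9088132191579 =-0.00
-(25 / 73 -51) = 3698 / 73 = 50.66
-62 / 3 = -20.67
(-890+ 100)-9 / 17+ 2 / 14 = -94056 / 119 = -790.39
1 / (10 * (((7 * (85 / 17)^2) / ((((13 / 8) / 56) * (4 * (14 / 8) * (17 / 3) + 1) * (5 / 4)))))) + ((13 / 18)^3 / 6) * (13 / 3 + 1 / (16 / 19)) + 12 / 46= 3598586521 / 5915397600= 0.61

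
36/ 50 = 18/ 25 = 0.72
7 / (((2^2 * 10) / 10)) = 7 / 4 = 1.75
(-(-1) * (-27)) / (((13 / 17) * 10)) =-459 / 130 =-3.53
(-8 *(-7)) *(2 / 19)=112 / 19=5.89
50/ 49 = 1.02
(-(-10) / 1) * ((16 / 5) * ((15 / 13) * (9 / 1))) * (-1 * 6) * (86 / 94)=-1114560 / 611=-1824.16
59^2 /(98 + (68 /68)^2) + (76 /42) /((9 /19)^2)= 808807 /18711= 43.23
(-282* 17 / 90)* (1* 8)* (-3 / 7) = 6392 / 35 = 182.63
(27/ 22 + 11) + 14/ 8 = 615/ 44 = 13.98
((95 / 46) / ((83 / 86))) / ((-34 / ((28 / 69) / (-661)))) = 57190 / 1480148877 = 0.00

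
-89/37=-2.41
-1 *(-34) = 34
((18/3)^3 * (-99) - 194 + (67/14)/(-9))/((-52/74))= 100599115/3276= 30707.91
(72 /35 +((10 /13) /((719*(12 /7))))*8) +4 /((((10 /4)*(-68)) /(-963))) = 412454246 /16684395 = 24.72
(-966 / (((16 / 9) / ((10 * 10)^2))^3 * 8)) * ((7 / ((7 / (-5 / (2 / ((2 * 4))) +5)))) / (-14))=-184207763671875 / 8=-23025970458984.38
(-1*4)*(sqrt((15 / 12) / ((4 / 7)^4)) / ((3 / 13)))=-637*sqrt(5) / 24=-59.35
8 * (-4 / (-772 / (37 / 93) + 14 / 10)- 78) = -223835984 / 358721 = -623.98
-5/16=-0.31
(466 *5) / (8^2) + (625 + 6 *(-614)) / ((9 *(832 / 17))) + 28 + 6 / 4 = 441503 / 7488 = 58.96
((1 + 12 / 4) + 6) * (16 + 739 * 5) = 37110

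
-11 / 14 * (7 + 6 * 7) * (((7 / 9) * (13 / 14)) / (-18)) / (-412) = -1001 / 266976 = -0.00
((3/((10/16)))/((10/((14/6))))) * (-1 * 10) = -56/5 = -11.20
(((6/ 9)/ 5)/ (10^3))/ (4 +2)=1/ 45000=0.00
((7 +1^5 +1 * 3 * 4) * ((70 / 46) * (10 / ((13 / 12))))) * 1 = 84000 / 299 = 280.94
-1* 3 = -3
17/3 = 5.67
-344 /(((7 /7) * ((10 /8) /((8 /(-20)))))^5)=11272192 /9765625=1.15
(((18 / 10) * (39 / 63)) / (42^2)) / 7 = 13 / 144060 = 0.00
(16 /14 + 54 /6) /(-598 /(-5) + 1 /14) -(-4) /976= 181617 /2043988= 0.09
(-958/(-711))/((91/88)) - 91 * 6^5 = -45783378512/64701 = -707614.70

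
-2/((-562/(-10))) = -10/281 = -0.04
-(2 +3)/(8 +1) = -5/9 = -0.56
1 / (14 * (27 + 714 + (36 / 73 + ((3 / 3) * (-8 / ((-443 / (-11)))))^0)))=73 / 758828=0.00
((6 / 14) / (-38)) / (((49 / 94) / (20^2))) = -56400 / 6517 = -8.65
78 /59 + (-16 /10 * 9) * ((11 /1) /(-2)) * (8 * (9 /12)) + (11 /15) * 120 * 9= 374214 /295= 1268.52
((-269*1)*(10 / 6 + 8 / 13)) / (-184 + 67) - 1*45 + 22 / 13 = -173672 / 4563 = -38.06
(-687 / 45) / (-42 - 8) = 229 / 750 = 0.31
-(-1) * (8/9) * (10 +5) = 40/3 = 13.33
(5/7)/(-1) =-5/7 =-0.71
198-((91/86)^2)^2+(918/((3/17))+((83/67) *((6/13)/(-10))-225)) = 1232486863335661/238222053680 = 5173.69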